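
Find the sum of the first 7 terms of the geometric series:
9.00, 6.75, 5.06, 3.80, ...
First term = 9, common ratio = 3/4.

Sₙ = a(1 - rⁿ) / (1 - r)
S_7 = 9(1 - (3/4)^7) / (1 - (3/4))
S_7 = 9(1 - (2187/16384)) / (1/4)
S_7 = 127773/4096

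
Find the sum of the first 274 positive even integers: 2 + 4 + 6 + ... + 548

Sum of first n even numbers = n(n+1)
= 274×275
= 75350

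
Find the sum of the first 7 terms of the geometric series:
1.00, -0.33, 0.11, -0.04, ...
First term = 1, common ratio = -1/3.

Sₙ = a(1 - rⁿ) / (1 - r)
S_7 = 1(1 - (-1/3)^7) / (1 - (-1/3))
S_7 = 1(1 - (-1/2187)) / (4/3)
S_7 = 547/729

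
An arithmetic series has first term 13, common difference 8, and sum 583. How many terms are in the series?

Using S = n/2 × [2a + (n-1)d]
583 = n/2 × [2(13) + (n-1)(8)]
583 = n/2 × [26 + 8n - 8]
1166 = n × [18 + 8n]
8n² + (18)n - 1166 = 0
Discriminant: Δ = (18)² - 4(8)(-1166) = 324 + 37312 = 37636
√Δ = 194
n = [-(18) + √Δ] / (2·8) = (-18 + 194) / 16 = 176 / 16 = 11
(The negative root is discarded since n must be a positive integer.)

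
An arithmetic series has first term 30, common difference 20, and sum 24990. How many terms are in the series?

Using S = n/2 × [2a + (n-1)d]
24990 = n/2 × [2(30) + (n-1)(20)]
24990 = n/2 × [60 + 20n - 20]
49980 = n × [40 + 20n]
20n² + (40)n - 49980 = 0
Discriminant: Δ = (40)² - 4(20)(-49980) = 1600 + 3998400 = 4000000
√Δ = 2000
n = [-(40) + √Δ] / (2·20) = (-40 + 2000) / 40 = 1960 / 40 = 49
(The negative root is discarded since n must be a positive integer.)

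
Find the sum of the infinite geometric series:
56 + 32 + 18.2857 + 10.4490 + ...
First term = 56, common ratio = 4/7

For |r| < 1, S = a / (1 - r)
S = 56 / (1 - (4/7))
S = 56 / (3/7)
S = 392/3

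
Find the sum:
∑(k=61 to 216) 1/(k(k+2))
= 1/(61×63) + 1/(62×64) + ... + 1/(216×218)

Partial fractions: 1/(k(k+2)) = (1/2)[1/k - 1/(k+2)]
Telescoping leaves the first two and last two terms:
= (1/2)[1/61 + 1/62 - 1/217 - 1/218]
= 33657/2885666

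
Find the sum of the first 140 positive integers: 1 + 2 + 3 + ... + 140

Formula: ∑k = n(n+1)/2
= 140×141/2
= 19740/2
= 9870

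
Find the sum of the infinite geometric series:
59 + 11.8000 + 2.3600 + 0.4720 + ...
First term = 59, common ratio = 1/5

For |r| < 1, S = a / (1 - r)
S = 59 / (1 - (1/5))
S = 59 / (4/5)
S = 295/4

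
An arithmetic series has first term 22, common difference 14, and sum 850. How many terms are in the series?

Using S = n/2 × [2a + (n-1)d]
850 = n/2 × [2(22) + (n-1)(14)]
850 = n/2 × [44 + 14n - 14]
1700 = n × [30 + 14n]
14n² + (30)n - 1700 = 0
Discriminant: Δ = (30)² - 4(14)(-1700) = 900 + 95200 = 96100
√Δ = 310
n = [-(30) + √Δ] / (2·14) = (-30 + 310) / 28 = 280 / 28 = 10
(The negative root is discarded since n must be a positive integer.)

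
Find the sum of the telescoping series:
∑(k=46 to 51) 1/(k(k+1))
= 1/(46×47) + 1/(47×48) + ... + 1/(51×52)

Partial fractions: 1/(k(k+1)) = 1/k - 1/(k+1)
The series telescopes:
= (1/46 - 1/47) + (1/47 - 1/48) + ... + (1/51 - 1/52)
= 1/46 - 1/52
= 3/1196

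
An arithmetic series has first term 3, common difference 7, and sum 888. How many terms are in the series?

Using S = n/2 × [2a + (n-1)d]
888 = n/2 × [2(3) + (n-1)(7)]
888 = n/2 × [6 + 7n - 7]
1776 = n × [-1 + 7n]
7n² + (-1)n - 1776 = 0
Discriminant: Δ = (-1)² - 4(7)(-1776) = 1 + 49728 = 49729
√Δ = 223
n = [-(-1) + √Δ] / (2·7) = (1 + 223) / 14 = 224 / 14 = 16
(The negative root is discarded since n must be a positive integer.)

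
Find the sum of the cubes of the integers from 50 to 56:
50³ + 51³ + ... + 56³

Use ∑_{k=1}^{n} k³ = [n(n+1)/2]², then subtract the first 49 terms.
∑_{k=1}^{56} k³ = [56×57/2]² = 1596² = 2547216
∑_{k=1}^{49} k³ = [49×50/2]² = 1225² = 1500625
∑_{k=50}^{56} k³ = 2547216 - 1500625 = 1046591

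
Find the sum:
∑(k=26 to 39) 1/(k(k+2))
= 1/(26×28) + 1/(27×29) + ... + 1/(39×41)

Partial fractions: 1/(k(k+2)) = (1/2)[1/k - 1/(k+2)]
Telescoping leaves the first two and last two terms:
= (1/2)[1/26 + 1/27 - 1/40 - 1/41]
= 15029/1151280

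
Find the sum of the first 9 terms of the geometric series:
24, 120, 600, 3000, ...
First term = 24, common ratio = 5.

Sₙ = a(1 - rⁿ) / (1 - r)
S_9 = 24(1 - 5^9) / (1 - 5)
S_9 = 24(1 - 1953125) / (-4)
S_9 = 11718744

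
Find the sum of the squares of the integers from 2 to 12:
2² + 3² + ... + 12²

Use ∑_{k=1}^{n} k² = n(n+1)(2n+1)/6, then subtract the first 1 terms.
∑_{k=1}^{12} k² = 12×13×25/6 = 650
∑_{k=1}^{1} k² = 1×2×3/6 = 1
∑_{k=2}^{12} k² = 650 - 1 = 649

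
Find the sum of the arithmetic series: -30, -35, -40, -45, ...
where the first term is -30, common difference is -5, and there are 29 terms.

Sₙ = n/2 × (first + last)
Last term = a + (n-1)d = -30 + (29-1)×(-5) = -170
S_29 = 29/2 × (-30 + (-170))
S_29 = 29/2 × (-200) = -2900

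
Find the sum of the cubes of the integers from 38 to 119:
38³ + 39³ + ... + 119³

Use ∑_{k=1}^{n} k³ = [n(n+1)/2]², then subtract the first 37 terms.
∑_{k=1}^{119} k³ = [119×120/2]² = 7140² = 50979600
∑_{k=1}^{37} k³ = [37×38/2]² = 703² = 494209
∑_{k=38}^{119} k³ = 50979600 - 494209 = 50485391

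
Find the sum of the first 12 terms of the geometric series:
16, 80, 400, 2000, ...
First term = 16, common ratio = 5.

Sₙ = a(1 - rⁿ) / (1 - r)
S_12 = 16(1 - 5^12) / (1 - 5)
S_12 = 16(1 - 244140625) / (-4)
S_12 = 976562496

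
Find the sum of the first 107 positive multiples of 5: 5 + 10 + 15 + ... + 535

Factor out 5: = 5(1 + 2 + ... + 107) = 5 × n(n+1)/2
= 5 × 107×108/2
= 5 × 5778
= 28890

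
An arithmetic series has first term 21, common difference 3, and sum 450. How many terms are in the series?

Using S = n/2 × [2a + (n-1)d]
450 = n/2 × [2(21) + (n-1)(3)]
450 = n/2 × [42 + 3n - 3]
900 = n × [39 + 3n]
3n² + (39)n - 900 = 0
Discriminant: Δ = (39)² - 4(3)(-900) = 1521 + 10800 = 12321
√Δ = 111
n = [-(39) + √Δ] / (2·3) = (-39 + 111) / 6 = 72 / 6 = 12
(The negative root is discarded since n must be a positive integer.)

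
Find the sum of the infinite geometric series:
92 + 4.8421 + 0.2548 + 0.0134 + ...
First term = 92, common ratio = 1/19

For |r| < 1, S = a / (1 - r)
S = 92 / (1 - (1/19))
S = 92 / (18/19)
S = 874/9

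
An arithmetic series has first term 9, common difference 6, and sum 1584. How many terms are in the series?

Using S = n/2 × [2a + (n-1)d]
1584 = n/2 × [2(9) + (n-1)(6)]
1584 = n/2 × [18 + 6n - 6]
3168 = n × [12 + 6n]
6n² + (12)n - 3168 = 0
Discriminant: Δ = (12)² - 4(6)(-3168) = 144 + 76032 = 76176
√Δ = 276
n = [-(12) + √Δ] / (2·6) = (-12 + 276) / 12 = 264 / 12 = 22
(The negative root is discarded since n must be a positive integer.)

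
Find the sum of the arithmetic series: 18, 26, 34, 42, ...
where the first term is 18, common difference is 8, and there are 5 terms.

Sₙ = n/2 × (first + last)
Last term = a + (n-1)d = 18 + (5-1)×8 = 50
S_5 = 5/2 × (18 + 50)
S_5 = 5/2 × 68 = 170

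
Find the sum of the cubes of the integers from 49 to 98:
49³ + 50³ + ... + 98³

Use ∑_{k=1}^{n} k³ = [n(n+1)/2]², then subtract the first 48 terms.
∑_{k=1}^{98} k³ = [98×99/2]² = 4851² = 23532201
∑_{k=1}^{48} k³ = [48×49/2]² = 1176² = 1382976
∑_{k=49}^{98} k³ = 23532201 - 1382976 = 22149225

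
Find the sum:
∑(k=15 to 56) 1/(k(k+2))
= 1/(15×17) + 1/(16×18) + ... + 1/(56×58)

Partial fractions: 1/(k(k+2)) = (1/2)[1/k - 1/(k+2)]
Telescoping leaves the first two and last two terms:
= (1/2)[1/15 + 1/16 - 1/57 - 1/58]
= 12481/264480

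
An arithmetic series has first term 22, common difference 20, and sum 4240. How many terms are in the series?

Using S = n/2 × [2a + (n-1)d]
4240 = n/2 × [2(22) + (n-1)(20)]
4240 = n/2 × [44 + 20n - 20]
8480 = n × [24 + 20n]
20n² + (24)n - 8480 = 0
Discriminant: Δ = (24)² - 4(20)(-8480) = 576 + 678400 = 678976
√Δ = 824
n = [-(24) + √Δ] / (2·20) = (-24 + 824) / 40 = 800 / 40 = 20
(The negative root is discarded since n must be a positive integer.)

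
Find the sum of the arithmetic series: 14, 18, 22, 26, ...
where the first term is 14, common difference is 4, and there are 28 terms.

Sₙ = n/2 × (first + last)
Last term = a + (n-1)d = 14 + (28-1)×4 = 122
S_28 = 28/2 × (14 + 122)
S_28 = 28/2 × 136 = 1904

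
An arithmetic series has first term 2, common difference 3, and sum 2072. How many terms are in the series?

Using S = n/2 × [2a + (n-1)d]
2072 = n/2 × [2(2) + (n-1)(3)]
2072 = n/2 × [4 + 3n - 3]
4144 = n × [1 + 3n]
3n² + (1)n - 4144 = 0
Discriminant: Δ = (1)² - 4(3)(-4144) = 1 + 49728 = 49729
√Δ = 223
n = [-(1) + √Δ] / (2·3) = (-1 + 223) / 6 = 222 / 6 = 37
(The negative root is discarded since n must be a positive integer.)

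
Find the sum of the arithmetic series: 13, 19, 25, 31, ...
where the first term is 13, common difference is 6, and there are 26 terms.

Sₙ = n/2 × (first + last)
Last term = a + (n-1)d = 13 + (26-1)×6 = 163
S_26 = 26/2 × (13 + 163)
S_26 = 26/2 × 176 = 2288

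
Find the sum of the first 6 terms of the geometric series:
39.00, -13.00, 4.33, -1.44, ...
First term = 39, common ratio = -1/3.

Sₙ = a(1 - rⁿ) / (1 - r)
S_6 = 39(1 - (-1/3)^6) / (1 - (-1/3))
S_6 = 39(1 - (1/729)) / (4/3)
S_6 = 2366/81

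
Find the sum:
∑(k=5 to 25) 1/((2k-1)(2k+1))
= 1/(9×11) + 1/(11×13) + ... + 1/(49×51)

Partial fractions: 1/((2k-1)(2k+1)) = (1/2)[1/(2k-1) - 1/(2k+1)]
The series telescopes:
= (1/2)[1/9 - 1/51]
= 7/153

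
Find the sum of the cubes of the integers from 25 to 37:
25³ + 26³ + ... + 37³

Use ∑_{k=1}^{n} k³ = [n(n+1)/2]², then subtract the first 24 terms.
∑_{k=1}^{37} k³ = [37×38/2]² = 703² = 494209
∑_{k=1}^{24} k³ = [24×25/2]² = 300² = 90000
∑_{k=25}^{37} k³ = 494209 - 90000 = 404209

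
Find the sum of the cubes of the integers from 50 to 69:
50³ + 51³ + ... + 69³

Use ∑_{k=1}^{n} k³ = [n(n+1)/2]², then subtract the first 49 terms.
∑_{k=1}^{69} k³ = [69×70/2]² = 2415² = 5832225
∑_{k=1}^{49} k³ = [49×50/2]² = 1225² = 1500625
∑_{k=50}^{69} k³ = 5832225 - 1500625 = 4331600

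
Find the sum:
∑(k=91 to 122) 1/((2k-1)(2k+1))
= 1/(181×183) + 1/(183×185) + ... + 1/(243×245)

Partial fractions: 1/((2k-1)(2k+1)) = (1/2)[1/(2k-1) - 1/(2k+1)]
The series telescopes:
= (1/2)[1/181 - 1/245]
= 32/44345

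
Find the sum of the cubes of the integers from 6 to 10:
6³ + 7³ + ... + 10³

Use ∑_{k=1}^{n} k³ = [n(n+1)/2]², then subtract the first 5 terms.
∑_{k=1}^{10} k³ = [10×11/2]² = 55² = 3025
∑_{k=1}^{5} k³ = [5×6/2]² = 15² = 225
∑_{k=6}^{10} k³ = 3025 - 225 = 2800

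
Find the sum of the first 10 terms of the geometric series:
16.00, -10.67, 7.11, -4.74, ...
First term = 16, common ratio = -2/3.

Sₙ = a(1 - rⁿ) / (1 - r)
S_10 = 16(1 - (-2/3)^10) / (1 - (-2/3))
S_10 = 16(1 - (1024/59049)) / (5/3)
S_10 = 185680/19683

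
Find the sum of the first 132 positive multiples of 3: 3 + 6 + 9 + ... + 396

Factor out 3: = 3(1 + 2 + ... + 132) = 3 × n(n+1)/2
= 3 × 132×133/2
= 3 × 8778
= 26334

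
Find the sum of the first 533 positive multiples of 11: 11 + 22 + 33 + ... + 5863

Factor out 11: = 11(1 + 2 + ... + 533) = 11 × n(n+1)/2
= 11 × 533×534/2
= 11 × 142311
= 1565421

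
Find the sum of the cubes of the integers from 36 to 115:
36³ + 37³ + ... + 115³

Use ∑_{k=1}^{n} k³ = [n(n+1)/2]², then subtract the first 35 terms.
∑_{k=1}^{115} k³ = [115×116/2]² = 6670² = 44488900
∑_{k=1}^{35} k³ = [35×36/2]² = 630² = 396900
∑_{k=36}^{115} k³ = 44488900 - 396900 = 44092000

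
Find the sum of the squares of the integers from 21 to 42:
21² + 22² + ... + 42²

Use ∑_{k=1}^{n} k² = n(n+1)(2n+1)/6, then subtract the first 20 terms.
∑_{k=1}^{42} k² = 42×43×85/6 = 25585
∑_{k=1}^{20} k² = 20×21×41/6 = 2870
∑_{k=21}^{42} k² = 25585 - 2870 = 22715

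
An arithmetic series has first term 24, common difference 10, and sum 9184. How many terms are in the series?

Using S = n/2 × [2a + (n-1)d]
9184 = n/2 × [2(24) + (n-1)(10)]
9184 = n/2 × [48 + 10n - 10]
18368 = n × [38 + 10n]
10n² + (38)n - 18368 = 0
Discriminant: Δ = (38)² - 4(10)(-18368) = 1444 + 734720 = 736164
√Δ = 858
n = [-(38) + √Δ] / (2·10) = (-38 + 858) / 20 = 820 / 20 = 41
(The negative root is discarded since n must be a positive integer.)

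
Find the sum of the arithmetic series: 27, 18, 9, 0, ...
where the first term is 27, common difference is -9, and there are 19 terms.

Sₙ = n/2 × (first + last)
Last term = a + (n-1)d = 27 + (19-1)×(-9) = -135
S_19 = 19/2 × (27 + (-135))
S_19 = 19/2 × (-108) = -1026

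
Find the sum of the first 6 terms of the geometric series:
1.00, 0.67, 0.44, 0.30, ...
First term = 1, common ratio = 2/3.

Sₙ = a(1 - rⁿ) / (1 - r)
S_6 = 1(1 - (2/3)^6) / (1 - (2/3))
S_6 = 1(1 - (64/729)) / (1/3)
S_6 = 665/243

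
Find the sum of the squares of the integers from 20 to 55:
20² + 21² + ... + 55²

Use ∑_{k=1}^{n} k² = n(n+1)(2n+1)/6, then subtract the first 19 terms.
∑_{k=1}^{55} k² = 55×56×111/6 = 56980
∑_{k=1}^{19} k² = 19×20×39/6 = 2470
∑_{k=20}^{55} k² = 56980 - 2470 = 54510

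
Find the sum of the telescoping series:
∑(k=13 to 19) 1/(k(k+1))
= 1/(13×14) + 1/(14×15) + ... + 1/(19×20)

Partial fractions: 1/(k(k+1)) = 1/k - 1/(k+1)
The series telescopes:
= (1/13 - 1/14) + (1/14 - 1/15) + ... + (1/19 - 1/20)
= 1/13 - 1/20
= 7/260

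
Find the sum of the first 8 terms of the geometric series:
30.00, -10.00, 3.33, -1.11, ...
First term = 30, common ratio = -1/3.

Sₙ = a(1 - rⁿ) / (1 - r)
S_8 = 30(1 - (-1/3)^8) / (1 - (-1/3))
S_8 = 30(1 - (1/6561)) / (4/3)
S_8 = 16400/729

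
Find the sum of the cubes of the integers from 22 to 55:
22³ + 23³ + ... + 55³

Use ∑_{k=1}^{n} k³ = [n(n+1)/2]², then subtract the first 21 terms.
∑_{k=1}^{55} k³ = [55×56/2]² = 1540² = 2371600
∑_{k=1}^{21} k³ = [21×22/2]² = 231² = 53361
∑_{k=22}^{55} k³ = 2371600 - 53361 = 2318239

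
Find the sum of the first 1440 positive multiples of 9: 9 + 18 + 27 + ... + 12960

Factor out 9: = 9(1 + 2 + ... + 1440) = 9 × n(n+1)/2
= 9 × 1440×1441/2
= 9 × 1037520
= 9337680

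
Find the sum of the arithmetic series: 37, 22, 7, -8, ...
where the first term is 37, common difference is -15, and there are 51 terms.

Sₙ = n/2 × (first + last)
Last term = a + (n-1)d = 37 + (51-1)×(-15) = -713
S_51 = 51/2 × (37 + (-713))
S_51 = 51/2 × (-676) = -17238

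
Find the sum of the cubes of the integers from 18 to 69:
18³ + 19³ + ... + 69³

Use ∑_{k=1}^{n} k³ = [n(n+1)/2]², then subtract the first 17 terms.
∑_{k=1}^{69} k³ = [69×70/2]² = 2415² = 5832225
∑_{k=1}^{17} k³ = [17×18/2]² = 153² = 23409
∑_{k=18}^{69} k³ = 5832225 - 23409 = 5808816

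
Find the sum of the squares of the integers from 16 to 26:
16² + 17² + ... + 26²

Use ∑_{k=1}^{n} k² = n(n+1)(2n+1)/6, then subtract the first 15 terms.
∑_{k=1}^{26} k² = 26×27×53/6 = 6201
∑_{k=1}^{15} k² = 15×16×31/6 = 1240
∑_{k=16}^{26} k² = 6201 - 1240 = 4961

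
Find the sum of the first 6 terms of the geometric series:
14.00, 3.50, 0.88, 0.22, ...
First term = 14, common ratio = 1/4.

Sₙ = a(1 - rⁿ) / (1 - r)
S_6 = 14(1 - (1/4)^6) / (1 - (1/4))
S_6 = 14(1 - (1/4096)) / (3/4)
S_6 = 9555/512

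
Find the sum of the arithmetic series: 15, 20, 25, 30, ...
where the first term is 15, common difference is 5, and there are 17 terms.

Sₙ = n/2 × (first + last)
Last term = a + (n-1)d = 15 + (17-1)×5 = 95
S_17 = 17/2 × (15 + 95)
S_17 = 17/2 × 110 = 935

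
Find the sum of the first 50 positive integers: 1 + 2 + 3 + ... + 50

Formula: ∑k = n(n+1)/2
= 50×51/2
= 2550/2
= 1275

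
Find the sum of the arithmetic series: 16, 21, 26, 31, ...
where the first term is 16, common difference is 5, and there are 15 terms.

Sₙ = n/2 × (first + last)
Last term = a + (n-1)d = 16 + (15-1)×5 = 86
S_15 = 15/2 × (16 + 86)
S_15 = 15/2 × 102 = 765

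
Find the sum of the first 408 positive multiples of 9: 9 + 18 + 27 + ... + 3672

Factor out 9: = 9(1 + 2 + ... + 408) = 9 × n(n+1)/2
= 9 × 408×409/2
= 9 × 83436
= 750924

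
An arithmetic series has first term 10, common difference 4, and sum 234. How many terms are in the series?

Using S = n/2 × [2a + (n-1)d]
234 = n/2 × [2(10) + (n-1)(4)]
234 = n/2 × [20 + 4n - 4]
468 = n × [16 + 4n]
4n² + (16)n - 468 = 0
Discriminant: Δ = (16)² - 4(4)(-468) = 256 + 7488 = 7744
√Δ = 88
n = [-(16) + √Δ] / (2·4) = (-16 + 88) / 8 = 72 / 8 = 9
(The negative root is discarded since n must be a positive integer.)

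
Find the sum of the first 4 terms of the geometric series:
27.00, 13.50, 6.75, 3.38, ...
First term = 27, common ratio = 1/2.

Sₙ = a(1 - rⁿ) / (1 - r)
S_4 = 27(1 - (1/2)^4) / (1 - (1/2))
S_4 = 27(1 - (1/16)) / (1/2)
S_4 = 405/8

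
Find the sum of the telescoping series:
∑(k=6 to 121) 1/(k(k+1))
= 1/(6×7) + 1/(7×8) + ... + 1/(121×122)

Partial fractions: 1/(k(k+1)) = 1/k - 1/(k+1)
The series telescopes:
= (1/6 - 1/7) + (1/7 - 1/8) + ... + (1/121 - 1/122)
= 1/6 - 1/122
= 29/183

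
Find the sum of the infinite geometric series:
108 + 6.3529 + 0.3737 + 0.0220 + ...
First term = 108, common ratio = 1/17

For |r| < 1, S = a / (1 - r)
S = 108 / (1 - (1/17))
S = 108 / (16/17)
S = 459/4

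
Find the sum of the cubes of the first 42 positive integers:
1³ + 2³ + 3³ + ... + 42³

Formula: ∑k³ = [n(n+1)/2]²
= [42×43/2]²
= 903²
= 815409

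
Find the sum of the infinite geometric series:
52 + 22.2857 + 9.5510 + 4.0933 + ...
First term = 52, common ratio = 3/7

For |r| < 1, S = a / (1 - r)
S = 52 / (1 - (3/7))
S = 52 / (4/7)
S = 91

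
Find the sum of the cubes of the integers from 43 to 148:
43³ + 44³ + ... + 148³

Use ∑_{k=1}^{n} k³ = [n(n+1)/2]², then subtract the first 42 terms.
∑_{k=1}^{148} k³ = [148×149/2]² = 11026² = 121572676
∑_{k=1}^{42} k³ = [42×43/2]² = 903² = 815409
∑_{k=43}^{148} k³ = 121572676 - 815409 = 120757267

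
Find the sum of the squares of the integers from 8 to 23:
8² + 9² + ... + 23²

Use ∑_{k=1}^{n} k² = n(n+1)(2n+1)/6, then subtract the first 7 terms.
∑_{k=1}^{23} k² = 23×24×47/6 = 4324
∑_{k=1}^{7} k² = 7×8×15/6 = 140
∑_{k=8}^{23} k² = 4324 - 140 = 4184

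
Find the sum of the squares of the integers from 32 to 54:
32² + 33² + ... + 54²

Use ∑_{k=1}^{n} k² = n(n+1)(2n+1)/6, then subtract the first 31 terms.
∑_{k=1}^{54} k² = 54×55×109/6 = 53955
∑_{k=1}^{31} k² = 31×32×63/6 = 10416
∑_{k=32}^{54} k² = 53955 - 10416 = 43539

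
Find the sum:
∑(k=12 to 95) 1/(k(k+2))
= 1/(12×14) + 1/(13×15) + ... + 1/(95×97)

Partial fractions: 1/(k(k+2)) = (1/2)[1/k - 1/(k+2)]
Telescoping leaves the first two and last two terms:
= (1/2)[1/12 + 1/13 - 1/96 - 1/97]
= 16891/242112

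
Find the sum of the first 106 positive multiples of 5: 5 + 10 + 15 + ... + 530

Factor out 5: = 5(1 + 2 + ... + 106) = 5 × n(n+1)/2
= 5 × 106×107/2
= 5 × 5671
= 28355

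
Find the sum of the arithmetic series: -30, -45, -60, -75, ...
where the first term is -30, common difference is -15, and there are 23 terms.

Sₙ = n/2 × (first + last)
Last term = a + (n-1)d = -30 + (23-1)×(-15) = -360
S_23 = 23/2 × (-30 + (-360))
S_23 = 23/2 × (-390) = -4485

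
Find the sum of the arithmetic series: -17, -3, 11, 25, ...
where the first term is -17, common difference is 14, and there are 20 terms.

Sₙ = n/2 × (first + last)
Last term = a + (n-1)d = -17 + (20-1)×14 = 249
S_20 = 20/2 × (-17 + 249)
S_20 = 20/2 × 232 = 2320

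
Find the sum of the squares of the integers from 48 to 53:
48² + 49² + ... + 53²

Use ∑_{k=1}^{n} k² = n(n+1)(2n+1)/6, then subtract the first 47 terms.
∑_{k=1}^{53} k² = 53×54×107/6 = 51039
∑_{k=1}^{47} k² = 47×48×95/6 = 35720
∑_{k=48}^{53} k² = 51039 - 35720 = 15319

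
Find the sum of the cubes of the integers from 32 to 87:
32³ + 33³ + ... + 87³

Use ∑_{k=1}^{n} k³ = [n(n+1)/2]², then subtract the first 31 terms.
∑_{k=1}^{87} k³ = [87×88/2]² = 3828² = 14653584
∑_{k=1}^{31} k³ = [31×32/2]² = 496² = 246016
∑_{k=32}^{87} k³ = 14653584 - 246016 = 14407568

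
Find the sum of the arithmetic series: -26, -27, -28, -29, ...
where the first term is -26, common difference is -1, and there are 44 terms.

Sₙ = n/2 × (first + last)
Last term = a + (n-1)d = -26 + (44-1)×(-1) = -69
S_44 = 44/2 × (-26 + (-69))
S_44 = 44/2 × (-95) = -2090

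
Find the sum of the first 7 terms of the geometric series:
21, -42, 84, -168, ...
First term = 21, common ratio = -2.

Sₙ = a(1 - rⁿ) / (1 - r)
S_7 = 21(1 - (-2)^7) / (1 - (-2))
S_7 = 21(1 - (-128)) / (3)
S_7 = 903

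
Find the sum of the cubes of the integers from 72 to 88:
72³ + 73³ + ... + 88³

Use ∑_{k=1}^{n} k³ = [n(n+1)/2]², then subtract the first 71 terms.
∑_{k=1}^{88} k³ = [88×89/2]² = 3916² = 15335056
∑_{k=1}^{71} k³ = [71×72/2]² = 2556² = 6533136
∑_{k=72}^{88} k³ = 15335056 - 6533136 = 8801920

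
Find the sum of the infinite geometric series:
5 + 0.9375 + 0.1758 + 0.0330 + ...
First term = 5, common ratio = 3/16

For |r| < 1, S = a / (1 - r)
S = 5 / (1 - (3/16))
S = 5 / (13/16)
S = 80/13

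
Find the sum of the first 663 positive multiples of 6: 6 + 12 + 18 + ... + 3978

Factor out 6: = 6(1 + 2 + ... + 663) = 6 × n(n+1)/2
= 6 × 663×664/2
= 6 × 220116
= 1320696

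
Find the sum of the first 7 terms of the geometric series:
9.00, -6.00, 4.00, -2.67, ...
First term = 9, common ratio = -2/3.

Sₙ = a(1 - rⁿ) / (1 - r)
S_7 = 9(1 - (-2/3)^7) / (1 - (-2/3))
S_7 = 9(1 - (-128/2187)) / (5/3)
S_7 = 463/81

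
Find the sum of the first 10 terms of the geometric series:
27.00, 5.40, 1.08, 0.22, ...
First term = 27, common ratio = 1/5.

Sₙ = a(1 - rⁿ) / (1 - r)
S_10 = 27(1 - (1/5)^10) / (1 - (1/5))
S_10 = 27(1 - (1/9765625)) / (4/5)
S_10 = 65917962/1953125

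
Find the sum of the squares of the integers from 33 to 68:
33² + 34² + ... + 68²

Use ∑_{k=1}^{n} k² = n(n+1)(2n+1)/6, then subtract the first 32 terms.
∑_{k=1}^{68} k² = 68×69×137/6 = 107134
∑_{k=1}^{32} k² = 32×33×65/6 = 11440
∑_{k=33}^{68} k² = 107134 - 11440 = 95694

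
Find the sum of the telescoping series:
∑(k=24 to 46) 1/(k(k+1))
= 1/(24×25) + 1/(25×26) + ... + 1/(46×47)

Partial fractions: 1/(k(k+1)) = 1/k - 1/(k+1)
The series telescopes:
= (1/24 - 1/25) + (1/25 - 1/26) + ... + (1/46 - 1/47)
= 1/24 - 1/47
= 23/1128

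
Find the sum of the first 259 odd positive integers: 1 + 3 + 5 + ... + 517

Sum of first n odd numbers = n²
= 259²
= 67081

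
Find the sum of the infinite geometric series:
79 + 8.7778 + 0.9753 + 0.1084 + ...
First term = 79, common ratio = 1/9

For |r| < 1, S = a / (1 - r)
S = 79 / (1 - (1/9))
S = 79 / (8/9)
S = 711/8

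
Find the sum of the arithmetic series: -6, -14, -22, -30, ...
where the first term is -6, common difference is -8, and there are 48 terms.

Sₙ = n/2 × (first + last)
Last term = a + (n-1)d = -6 + (48-1)×(-8) = -382
S_48 = 48/2 × (-6 + (-382))
S_48 = 48/2 × (-388) = -9312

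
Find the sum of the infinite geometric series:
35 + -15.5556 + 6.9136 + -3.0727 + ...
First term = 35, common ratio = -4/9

For |r| < 1, S = a / (1 - r)
S = 35 / (1 - (-4/9))
S = 35 / (13/9)
S = 315/13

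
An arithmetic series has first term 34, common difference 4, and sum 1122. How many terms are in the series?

Using S = n/2 × [2a + (n-1)d]
1122 = n/2 × [2(34) + (n-1)(4)]
1122 = n/2 × [68 + 4n - 4]
2244 = n × [64 + 4n]
4n² + (64)n - 2244 = 0
Discriminant: Δ = (64)² - 4(4)(-2244) = 4096 + 35904 = 40000
√Δ = 200
n = [-(64) + √Δ] / (2·4) = (-64 + 200) / 8 = 136 / 8 = 17
(The negative root is discarded since n must be a positive integer.)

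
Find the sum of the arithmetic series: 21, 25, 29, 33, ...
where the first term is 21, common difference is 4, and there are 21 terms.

Sₙ = n/2 × (first + last)
Last term = a + (n-1)d = 21 + (21-1)×4 = 101
S_21 = 21/2 × (21 + 101)
S_21 = 21/2 × 122 = 1281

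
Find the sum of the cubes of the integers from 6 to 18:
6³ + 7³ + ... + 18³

Use ∑_{k=1}^{n} k³ = [n(n+1)/2]², then subtract the first 5 terms.
∑_{k=1}^{18} k³ = [18×19/2]² = 171² = 29241
∑_{k=1}^{5} k³ = [5×6/2]² = 15² = 225
∑_{k=6}^{18} k³ = 29241 - 225 = 29016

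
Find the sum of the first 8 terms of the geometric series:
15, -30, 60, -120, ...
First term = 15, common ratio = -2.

Sₙ = a(1 - rⁿ) / (1 - r)
S_8 = 15(1 - (-2)^8) / (1 - (-2))
S_8 = 15(1 - 256) / (3)
S_8 = -1275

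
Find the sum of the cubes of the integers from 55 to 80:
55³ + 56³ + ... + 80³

Use ∑_{k=1}^{n} k³ = [n(n+1)/2]², then subtract the first 54 terms.
∑_{k=1}^{80} k³ = [80×81/2]² = 3240² = 10497600
∑_{k=1}^{54} k³ = [54×55/2]² = 1485² = 2205225
∑_{k=55}^{80} k³ = 10497600 - 2205225 = 8292375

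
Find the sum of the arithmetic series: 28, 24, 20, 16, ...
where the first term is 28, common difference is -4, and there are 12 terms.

Sₙ = n/2 × (first + last)
Last term = a + (n-1)d = 28 + (12-1)×(-4) = -16
S_12 = 12/2 × (28 + (-16))
S_12 = 12/2 × 12 = 72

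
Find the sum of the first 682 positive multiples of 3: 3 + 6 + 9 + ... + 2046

Factor out 3: = 3(1 + 2 + ... + 682) = 3 × n(n+1)/2
= 3 × 682×683/2
= 3 × 232903
= 698709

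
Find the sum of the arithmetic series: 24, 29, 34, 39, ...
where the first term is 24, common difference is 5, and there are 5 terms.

Sₙ = n/2 × (first + last)
Last term = a + (n-1)d = 24 + (5-1)×5 = 44
S_5 = 5/2 × (24 + 44)
S_5 = 5/2 × 68 = 170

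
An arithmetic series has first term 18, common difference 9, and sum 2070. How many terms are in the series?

Using S = n/2 × [2a + (n-1)d]
2070 = n/2 × [2(18) + (n-1)(9)]
2070 = n/2 × [36 + 9n - 9]
4140 = n × [27 + 9n]
9n² + (27)n - 4140 = 0
Discriminant: Δ = (27)² - 4(9)(-4140) = 729 + 149040 = 149769
√Δ = 387
n = [-(27) + √Δ] / (2·9) = (-27 + 387) / 18 = 360 / 18 = 20
(The negative root is discarded since n must be a positive integer.)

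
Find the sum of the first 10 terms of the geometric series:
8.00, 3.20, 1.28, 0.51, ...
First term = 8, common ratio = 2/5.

Sₙ = a(1 - rⁿ) / (1 - r)
S_10 = 8(1 - (2/5)^10) / (1 - (2/5))
S_10 = 8(1 - (1024/9765625)) / (3/5)
S_10 = 26038936/1953125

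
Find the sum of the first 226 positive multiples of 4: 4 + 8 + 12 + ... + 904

Factor out 4: = 4(1 + 2 + ... + 226) = 4 × n(n+1)/2
= 4 × 226×227/2
= 4 × 25651
= 102604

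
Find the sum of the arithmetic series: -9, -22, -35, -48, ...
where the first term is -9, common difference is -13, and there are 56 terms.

Sₙ = n/2 × (first + last)
Last term = a + (n-1)d = -9 + (56-1)×(-13) = -724
S_56 = 56/2 × (-9 + (-724))
S_56 = 56/2 × (-733) = -20524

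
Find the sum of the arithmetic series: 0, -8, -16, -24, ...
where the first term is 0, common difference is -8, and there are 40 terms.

Sₙ = n/2 × (first + last)
Last term = a + (n-1)d = 0 + (40-1)×(-8) = -312
S_40 = 40/2 × (0 + (-312))
S_40 = 40/2 × (-312) = -6240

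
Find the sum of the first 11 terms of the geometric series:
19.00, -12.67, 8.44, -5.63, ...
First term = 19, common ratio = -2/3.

Sₙ = a(1 - rⁿ) / (1 - r)
S_11 = 19(1 - (-2/3)^11) / (1 - (-2/3))
S_11 = 19(1 - (-2048/177147)) / (5/3)
S_11 = 680941/59049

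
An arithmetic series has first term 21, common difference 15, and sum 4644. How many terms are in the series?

Using S = n/2 × [2a + (n-1)d]
4644 = n/2 × [2(21) + (n-1)(15)]
4644 = n/2 × [42 + 15n - 15]
9288 = n × [27 + 15n]
15n² + (27)n - 9288 = 0
Discriminant: Δ = (27)² - 4(15)(-9288) = 729 + 557280 = 558009
√Δ = 747
n = [-(27) + √Δ] / (2·15) = (-27 + 747) / 30 = 720 / 30 = 24
(The negative root is discarded since n must be a positive integer.)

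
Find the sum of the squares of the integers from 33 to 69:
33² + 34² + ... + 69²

Use ∑_{k=1}^{n} k² = n(n+1)(2n+1)/6, then subtract the first 32 terms.
∑_{k=1}^{69} k² = 69×70×139/6 = 111895
∑_{k=1}^{32} k² = 32×33×65/6 = 11440
∑_{k=33}^{69} k² = 111895 - 11440 = 100455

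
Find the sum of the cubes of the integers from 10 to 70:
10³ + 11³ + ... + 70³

Use ∑_{k=1}^{n} k³ = [n(n+1)/2]², then subtract the first 9 terms.
∑_{k=1}^{70} k³ = [70×71/2]² = 2485² = 6175225
∑_{k=1}^{9} k³ = [9×10/2]² = 45² = 2025
∑_{k=10}^{70} k³ = 6175225 - 2025 = 6173200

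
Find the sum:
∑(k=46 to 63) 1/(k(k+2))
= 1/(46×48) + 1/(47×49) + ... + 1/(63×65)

Partial fractions: 1/(k(k+2)) = (1/2)[1/k - 1/(k+2)]
Telescoping leaves the first two and last two terms:
= (1/2)[1/46 + 1/47 - 1/64 - 1/65]
= 53991/8993920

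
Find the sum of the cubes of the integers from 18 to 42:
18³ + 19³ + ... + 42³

Use ∑_{k=1}^{n} k³ = [n(n+1)/2]², then subtract the first 17 terms.
∑_{k=1}^{42} k³ = [42×43/2]² = 903² = 815409
∑_{k=1}^{17} k³ = [17×18/2]² = 153² = 23409
∑_{k=18}^{42} k³ = 815409 - 23409 = 792000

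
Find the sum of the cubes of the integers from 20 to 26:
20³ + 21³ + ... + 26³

Use ∑_{k=1}^{n} k³ = [n(n+1)/2]², then subtract the first 19 terms.
∑_{k=1}^{26} k³ = [26×27/2]² = 351² = 123201
∑_{k=1}^{19} k³ = [19×20/2]² = 190² = 36100
∑_{k=20}^{26} k³ = 123201 - 36100 = 87101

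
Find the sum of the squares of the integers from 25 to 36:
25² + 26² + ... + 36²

Use ∑_{k=1}^{n} k² = n(n+1)(2n+1)/6, then subtract the first 24 terms.
∑_{k=1}^{36} k² = 36×37×73/6 = 16206
∑_{k=1}^{24} k² = 24×25×49/6 = 4900
∑_{k=25}^{36} k² = 16206 - 4900 = 11306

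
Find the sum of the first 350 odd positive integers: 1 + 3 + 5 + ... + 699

Sum of first n odd numbers = n²
= 350²
= 122500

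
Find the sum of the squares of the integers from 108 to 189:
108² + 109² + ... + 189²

Use ∑_{k=1}^{n} k² = n(n+1)(2n+1)/6, then subtract the first 107 terms.
∑_{k=1}^{189} k² = 189×190×379/6 = 2268315
∑_{k=1}^{107} k² = 107×108×215/6 = 414090
∑_{k=108}^{189} k² = 2268315 - 414090 = 1854225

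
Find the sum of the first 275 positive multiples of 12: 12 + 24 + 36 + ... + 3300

Factor out 12: = 12(1 + 2 + ... + 275) = 12 × n(n+1)/2
= 12 × 275×276/2
= 12 × 37950
= 455400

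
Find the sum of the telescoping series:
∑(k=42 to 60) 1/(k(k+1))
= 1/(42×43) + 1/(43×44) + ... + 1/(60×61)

Partial fractions: 1/(k(k+1)) = 1/k - 1/(k+1)
The series telescopes:
= (1/42 - 1/43) + (1/43 - 1/44) + ... + (1/60 - 1/61)
= 1/42 - 1/61
= 19/2562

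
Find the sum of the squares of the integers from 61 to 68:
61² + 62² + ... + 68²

Use ∑_{k=1}^{n} k² = n(n+1)(2n+1)/6, then subtract the first 60 terms.
∑_{k=1}^{68} k² = 68×69×137/6 = 107134
∑_{k=1}^{60} k² = 60×61×121/6 = 73810
∑_{k=61}^{68} k² = 107134 - 73810 = 33324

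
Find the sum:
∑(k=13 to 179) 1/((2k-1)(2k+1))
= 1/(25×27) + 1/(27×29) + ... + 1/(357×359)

Partial fractions: 1/((2k-1)(2k+1)) = (1/2)[1/(2k-1) - 1/(2k+1)]
The series telescopes:
= (1/2)[1/25 - 1/359]
= 167/8975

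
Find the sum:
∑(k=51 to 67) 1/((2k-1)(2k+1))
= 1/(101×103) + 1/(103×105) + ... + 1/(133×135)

Partial fractions: 1/((2k-1)(2k+1)) = (1/2)[1/(2k-1) - 1/(2k+1)]
The series telescopes:
= (1/2)[1/101 - 1/135]
= 17/13635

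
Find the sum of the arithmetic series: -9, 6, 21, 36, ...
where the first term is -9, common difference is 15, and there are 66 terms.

Sₙ = n/2 × (first + last)
Last term = a + (n-1)d = -9 + (66-1)×15 = 966
S_66 = 66/2 × (-9 + 966)
S_66 = 66/2 × 957 = 31581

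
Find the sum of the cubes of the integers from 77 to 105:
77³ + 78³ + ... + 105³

Use ∑_{k=1}^{n} k³ = [n(n+1)/2]², then subtract the first 76 terms.
∑_{k=1}^{105} k³ = [105×106/2]² = 5565² = 30969225
∑_{k=1}^{76} k³ = [76×77/2]² = 2926² = 8561476
∑_{k=77}^{105} k³ = 30969225 - 8561476 = 22407749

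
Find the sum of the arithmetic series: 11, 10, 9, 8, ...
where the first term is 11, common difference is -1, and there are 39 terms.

Sₙ = n/2 × (first + last)
Last term = a + (n-1)d = 11 + (39-1)×(-1) = -27
S_39 = 39/2 × (11 + (-27))
S_39 = 39/2 × (-16) = -312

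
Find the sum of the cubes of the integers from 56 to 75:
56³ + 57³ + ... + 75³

Use ∑_{k=1}^{n} k³ = [n(n+1)/2]², then subtract the first 55 terms.
∑_{k=1}^{75} k³ = [75×76/2]² = 2850² = 8122500
∑_{k=1}^{55} k³ = [55×56/2]² = 1540² = 2371600
∑_{k=56}^{75} k³ = 8122500 - 2371600 = 5750900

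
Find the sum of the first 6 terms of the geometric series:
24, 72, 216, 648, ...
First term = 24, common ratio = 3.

Sₙ = a(1 - rⁿ) / (1 - r)
S_6 = 24(1 - 3^6) / (1 - 3)
S_6 = 24(1 - 729) / (-2)
S_6 = 8736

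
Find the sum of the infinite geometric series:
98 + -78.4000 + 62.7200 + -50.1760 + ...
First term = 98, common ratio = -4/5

For |r| < 1, S = a / (1 - r)
S = 98 / (1 - (-4/5))
S = 98 / (9/5)
S = 490/9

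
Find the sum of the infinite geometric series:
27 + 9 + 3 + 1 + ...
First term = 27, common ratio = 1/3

For |r| < 1, S = a / (1 - r)
S = 27 / (1 - (1/3))
S = 27 / (2/3)
S = 81/2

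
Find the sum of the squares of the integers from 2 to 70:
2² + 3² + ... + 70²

Use ∑_{k=1}^{n} k² = n(n+1)(2n+1)/6, then subtract the first 1 terms.
∑_{k=1}^{70} k² = 70×71×141/6 = 116795
∑_{k=1}^{1} k² = 1×2×3/6 = 1
∑_{k=2}^{70} k² = 116795 - 1 = 116794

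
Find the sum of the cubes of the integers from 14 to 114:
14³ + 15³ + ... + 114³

Use ∑_{k=1}^{n} k³ = [n(n+1)/2]², then subtract the first 13 terms.
∑_{k=1}^{114} k³ = [114×115/2]² = 6555² = 42968025
∑_{k=1}^{13} k³ = [13×14/2]² = 91² = 8281
∑_{k=14}^{114} k³ = 42968025 - 8281 = 42959744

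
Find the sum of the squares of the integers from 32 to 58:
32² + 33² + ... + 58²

Use ∑_{k=1}^{n} k² = n(n+1)(2n+1)/6, then subtract the first 31 terms.
∑_{k=1}^{58} k² = 58×59×117/6 = 66729
∑_{k=1}^{31} k² = 31×32×63/6 = 10416
∑_{k=32}^{58} k² = 66729 - 10416 = 56313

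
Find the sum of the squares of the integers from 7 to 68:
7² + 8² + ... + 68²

Use ∑_{k=1}^{n} k² = n(n+1)(2n+1)/6, then subtract the first 6 terms.
∑_{k=1}^{68} k² = 68×69×137/6 = 107134
∑_{k=1}^{6} k² = 6×7×13/6 = 91
∑_{k=7}^{68} k² = 107134 - 91 = 107043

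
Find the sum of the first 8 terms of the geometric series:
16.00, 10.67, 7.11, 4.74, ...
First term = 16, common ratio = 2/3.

Sₙ = a(1 - rⁿ) / (1 - r)
S_8 = 16(1 - (2/3)^8) / (1 - (2/3))
S_8 = 16(1 - (256/6561)) / (1/3)
S_8 = 100880/2187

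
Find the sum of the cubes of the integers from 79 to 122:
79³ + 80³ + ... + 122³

Use ∑_{k=1}^{n} k³ = [n(n+1)/2]², then subtract the first 78 terms.
∑_{k=1}^{122} k³ = [122×123/2]² = 7503² = 56295009
∑_{k=1}^{78} k³ = [78×79/2]² = 3081² = 9492561
∑_{k=79}^{122} k³ = 56295009 - 9492561 = 46802448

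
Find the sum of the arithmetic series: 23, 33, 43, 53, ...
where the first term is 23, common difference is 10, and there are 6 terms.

Sₙ = n/2 × (first + last)
Last term = a + (n-1)d = 23 + (6-1)×10 = 73
S_6 = 6/2 × (23 + 73)
S_6 = 6/2 × 96 = 288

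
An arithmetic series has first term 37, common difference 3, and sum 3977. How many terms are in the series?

Using S = n/2 × [2a + (n-1)d]
3977 = n/2 × [2(37) + (n-1)(3)]
3977 = n/2 × [74 + 3n - 3]
7954 = n × [71 + 3n]
3n² + (71)n - 7954 = 0
Discriminant: Δ = (71)² - 4(3)(-7954) = 5041 + 95448 = 100489
√Δ = 317
n = [-(71) + √Δ] / (2·3) = (-71 + 317) / 6 = 246 / 6 = 41
(The negative root is discarded since n must be a positive integer.)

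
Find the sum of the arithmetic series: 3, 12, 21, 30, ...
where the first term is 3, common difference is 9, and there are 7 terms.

Sₙ = n/2 × (first + last)
Last term = a + (n-1)d = 3 + (7-1)×9 = 57
S_7 = 7/2 × (3 + 57)
S_7 = 7/2 × 60 = 210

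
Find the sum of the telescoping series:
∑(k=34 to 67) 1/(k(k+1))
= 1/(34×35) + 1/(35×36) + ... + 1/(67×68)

Partial fractions: 1/(k(k+1)) = 1/k - 1/(k+1)
The series telescopes:
= (1/34 - 1/35) + (1/35 - 1/36) + ... + (1/67 - 1/68)
= 1/34 - 1/68
= 1/68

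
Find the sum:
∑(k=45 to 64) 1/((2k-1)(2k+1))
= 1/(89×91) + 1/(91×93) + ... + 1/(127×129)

Partial fractions: 1/((2k-1)(2k+1)) = (1/2)[1/(2k-1) - 1/(2k+1)]
The series telescopes:
= (1/2)[1/89 - 1/129]
= 20/11481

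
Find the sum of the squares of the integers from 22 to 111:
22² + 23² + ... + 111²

Use ∑_{k=1}^{n} k² = n(n+1)(2n+1)/6, then subtract the first 21 terms.
∑_{k=1}^{111} k² = 111×112×223/6 = 462056
∑_{k=1}^{21} k² = 21×22×43/6 = 3311
∑_{k=22}^{111} k² = 462056 - 3311 = 458745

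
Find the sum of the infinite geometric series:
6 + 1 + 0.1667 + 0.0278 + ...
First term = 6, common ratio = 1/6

For |r| < 1, S = a / (1 - r)
S = 6 / (1 - (1/6))
S = 6 / (5/6)
S = 36/5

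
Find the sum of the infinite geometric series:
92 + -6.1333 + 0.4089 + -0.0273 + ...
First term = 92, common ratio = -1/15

For |r| < 1, S = a / (1 - r)
S = 92 / (1 - (-1/15))
S = 92 / (16/15)
S = 345/4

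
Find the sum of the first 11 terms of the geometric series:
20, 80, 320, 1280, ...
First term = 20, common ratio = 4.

Sₙ = a(1 - rⁿ) / (1 - r)
S_11 = 20(1 - 4^11) / (1 - 4)
S_11 = 20(1 - 4194304) / (-3)
S_11 = 27962020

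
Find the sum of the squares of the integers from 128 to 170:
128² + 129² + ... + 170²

Use ∑_{k=1}^{n} k² = n(n+1)(2n+1)/6, then subtract the first 127 terms.
∑_{k=1}^{170} k² = 170×171×341/6 = 1652145
∑_{k=1}^{127} k² = 127×128×255/6 = 690880
∑_{k=128}^{170} k² = 1652145 - 690880 = 961265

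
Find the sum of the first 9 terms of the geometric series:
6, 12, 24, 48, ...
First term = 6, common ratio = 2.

Sₙ = a(1 - rⁿ) / (1 - r)
S_9 = 6(1 - 2^9) / (1 - 2)
S_9 = 6(1 - 512) / (-1)
S_9 = 3066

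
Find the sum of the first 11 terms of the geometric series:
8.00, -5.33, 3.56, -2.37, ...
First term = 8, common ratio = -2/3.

Sₙ = a(1 - rⁿ) / (1 - r)
S_11 = 8(1 - (-2/3)^11) / (1 - (-2/3))
S_11 = 8(1 - (-2048/177147)) / (5/3)
S_11 = 286712/59049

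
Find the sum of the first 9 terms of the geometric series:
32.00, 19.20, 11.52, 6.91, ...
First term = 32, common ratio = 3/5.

Sₙ = a(1 - rⁿ) / (1 - r)
S_9 = 32(1 - (3/5)^9) / (1 - (3/5))
S_9 = 32(1 - (19683/1953125)) / (2/5)
S_9 = 30935072/390625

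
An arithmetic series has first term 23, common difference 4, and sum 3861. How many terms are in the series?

Using S = n/2 × [2a + (n-1)d]
3861 = n/2 × [2(23) + (n-1)(4)]
3861 = n/2 × [46 + 4n - 4]
7722 = n × [42 + 4n]
4n² + (42)n - 7722 = 0
Discriminant: Δ = (42)² - 4(4)(-7722) = 1764 + 123552 = 125316
√Δ = 354
n = [-(42) + √Δ] / (2·4) = (-42 + 354) / 8 = 312 / 8 = 39
(The negative root is discarded since n must be a positive integer.)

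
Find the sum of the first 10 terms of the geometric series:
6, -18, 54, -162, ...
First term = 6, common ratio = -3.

Sₙ = a(1 - rⁿ) / (1 - r)
S_10 = 6(1 - (-3)^10) / (1 - (-3))
S_10 = 6(1 - 59049) / (4)
S_10 = -88572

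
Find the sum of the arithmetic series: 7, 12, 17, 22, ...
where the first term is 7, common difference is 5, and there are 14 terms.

Sₙ = n/2 × (first + last)
Last term = a + (n-1)d = 7 + (14-1)×5 = 72
S_14 = 14/2 × (7 + 72)
S_14 = 14/2 × 79 = 553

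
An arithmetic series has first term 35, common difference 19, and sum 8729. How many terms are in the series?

Using S = n/2 × [2a + (n-1)d]
8729 = n/2 × [2(35) + (n-1)(19)]
8729 = n/2 × [70 + 19n - 19]
17458 = n × [51 + 19n]
19n² + (51)n - 17458 = 0
Discriminant: Δ = (51)² - 4(19)(-17458) = 2601 + 1326808 = 1329409
√Δ = 1153
n = [-(51) + √Δ] / (2·19) = (-51 + 1153) / 38 = 1102 / 38 = 29
(The negative root is discarded since n must be a positive integer.)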